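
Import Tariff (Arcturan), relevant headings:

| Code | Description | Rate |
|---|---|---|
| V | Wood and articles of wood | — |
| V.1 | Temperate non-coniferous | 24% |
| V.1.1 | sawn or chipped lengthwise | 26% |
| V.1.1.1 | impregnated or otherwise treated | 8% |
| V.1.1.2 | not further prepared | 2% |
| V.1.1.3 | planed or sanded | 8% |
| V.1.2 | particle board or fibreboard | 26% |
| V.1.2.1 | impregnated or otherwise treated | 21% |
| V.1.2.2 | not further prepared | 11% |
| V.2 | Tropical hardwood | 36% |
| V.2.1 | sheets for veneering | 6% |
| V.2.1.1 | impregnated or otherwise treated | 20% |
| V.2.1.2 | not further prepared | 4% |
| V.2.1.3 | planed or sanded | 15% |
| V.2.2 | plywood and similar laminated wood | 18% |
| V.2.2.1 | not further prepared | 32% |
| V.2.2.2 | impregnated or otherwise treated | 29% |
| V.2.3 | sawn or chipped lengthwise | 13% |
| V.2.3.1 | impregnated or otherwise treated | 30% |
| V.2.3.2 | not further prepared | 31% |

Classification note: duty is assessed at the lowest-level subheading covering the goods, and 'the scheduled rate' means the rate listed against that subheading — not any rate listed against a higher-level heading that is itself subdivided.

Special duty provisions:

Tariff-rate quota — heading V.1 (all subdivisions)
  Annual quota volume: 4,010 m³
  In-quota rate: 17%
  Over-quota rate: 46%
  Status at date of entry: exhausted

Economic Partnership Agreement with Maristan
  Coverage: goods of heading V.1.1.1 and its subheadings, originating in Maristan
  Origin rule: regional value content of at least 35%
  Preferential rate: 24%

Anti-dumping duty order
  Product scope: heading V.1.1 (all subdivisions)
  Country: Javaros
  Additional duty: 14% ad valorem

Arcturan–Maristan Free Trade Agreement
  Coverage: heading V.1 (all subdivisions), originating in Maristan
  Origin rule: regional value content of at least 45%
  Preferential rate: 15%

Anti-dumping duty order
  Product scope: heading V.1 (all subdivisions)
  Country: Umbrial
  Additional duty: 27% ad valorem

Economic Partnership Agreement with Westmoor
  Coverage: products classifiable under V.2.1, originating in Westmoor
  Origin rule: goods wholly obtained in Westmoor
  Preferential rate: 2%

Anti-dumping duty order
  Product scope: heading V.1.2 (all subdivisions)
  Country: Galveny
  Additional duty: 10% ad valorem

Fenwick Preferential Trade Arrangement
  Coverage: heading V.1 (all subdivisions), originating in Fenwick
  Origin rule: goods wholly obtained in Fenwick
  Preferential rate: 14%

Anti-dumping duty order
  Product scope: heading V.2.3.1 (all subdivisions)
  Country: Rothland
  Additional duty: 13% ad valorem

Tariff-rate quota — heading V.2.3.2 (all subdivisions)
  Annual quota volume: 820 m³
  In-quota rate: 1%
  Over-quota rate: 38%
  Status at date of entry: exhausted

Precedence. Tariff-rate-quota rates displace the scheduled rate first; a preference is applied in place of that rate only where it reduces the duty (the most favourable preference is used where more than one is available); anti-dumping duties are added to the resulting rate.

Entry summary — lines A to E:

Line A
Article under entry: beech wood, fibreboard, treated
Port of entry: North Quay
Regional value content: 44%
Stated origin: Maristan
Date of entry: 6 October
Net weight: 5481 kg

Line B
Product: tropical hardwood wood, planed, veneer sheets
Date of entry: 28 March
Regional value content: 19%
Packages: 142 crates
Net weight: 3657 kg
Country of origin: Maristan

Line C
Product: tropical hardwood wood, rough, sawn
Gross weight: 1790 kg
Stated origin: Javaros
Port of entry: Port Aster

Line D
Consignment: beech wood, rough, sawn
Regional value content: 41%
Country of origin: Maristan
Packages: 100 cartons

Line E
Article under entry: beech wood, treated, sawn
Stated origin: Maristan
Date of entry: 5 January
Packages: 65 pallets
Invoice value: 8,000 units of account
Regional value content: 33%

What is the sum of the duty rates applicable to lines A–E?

191%

Line A: beech → V.1; fibreboard → V.1.2; treated → V.1.2.1. Scheduled 21%. quota on V.1 exhausted → over-quota 46%; Maristan agreement on V.1.1.1: V.1.2.1 not covered; Maristan agreement on V.1: RVC < 45%. → 46%.
Line B: tropical hardwood → V.2; veneer sheets → V.2.1; planed → V.2.1.3. Scheduled 15%. Maristan agreement on V.1.1.1: V.2.1.3 not covered; Maristan agreement on V.1: V.2.1.3 not covered. → 15%.
Line C: tropical hardwood → V.2; sawn → V.2.3; rough → V.2.3.2. Scheduled 31%. quota on V.2.3.2 exhausted → over-quota 38%. → 38%.
Line D: beech → V.1; sawn → V.1.1; rough → V.1.1.2. Scheduled 2%. quota on V.1 exhausted → over-quota 46%; Maristan agreement on V.1.1.1: V.1.1.2 not covered; Maristan agreement on V.1: RVC < 45%. → 46%.
Line E: beech → V.1; sawn → V.1.1; treated → V.1.1.1. Scheduled 8%. quota on V.1 exhausted → over-quota 46%; Maristan agreement on V.1.1.1: RVC < 35%; Maristan agreement on V.1: RVC < 45%. → 46%.
Sum: 46% + 15% + 38% + 46% + 46% = 191%.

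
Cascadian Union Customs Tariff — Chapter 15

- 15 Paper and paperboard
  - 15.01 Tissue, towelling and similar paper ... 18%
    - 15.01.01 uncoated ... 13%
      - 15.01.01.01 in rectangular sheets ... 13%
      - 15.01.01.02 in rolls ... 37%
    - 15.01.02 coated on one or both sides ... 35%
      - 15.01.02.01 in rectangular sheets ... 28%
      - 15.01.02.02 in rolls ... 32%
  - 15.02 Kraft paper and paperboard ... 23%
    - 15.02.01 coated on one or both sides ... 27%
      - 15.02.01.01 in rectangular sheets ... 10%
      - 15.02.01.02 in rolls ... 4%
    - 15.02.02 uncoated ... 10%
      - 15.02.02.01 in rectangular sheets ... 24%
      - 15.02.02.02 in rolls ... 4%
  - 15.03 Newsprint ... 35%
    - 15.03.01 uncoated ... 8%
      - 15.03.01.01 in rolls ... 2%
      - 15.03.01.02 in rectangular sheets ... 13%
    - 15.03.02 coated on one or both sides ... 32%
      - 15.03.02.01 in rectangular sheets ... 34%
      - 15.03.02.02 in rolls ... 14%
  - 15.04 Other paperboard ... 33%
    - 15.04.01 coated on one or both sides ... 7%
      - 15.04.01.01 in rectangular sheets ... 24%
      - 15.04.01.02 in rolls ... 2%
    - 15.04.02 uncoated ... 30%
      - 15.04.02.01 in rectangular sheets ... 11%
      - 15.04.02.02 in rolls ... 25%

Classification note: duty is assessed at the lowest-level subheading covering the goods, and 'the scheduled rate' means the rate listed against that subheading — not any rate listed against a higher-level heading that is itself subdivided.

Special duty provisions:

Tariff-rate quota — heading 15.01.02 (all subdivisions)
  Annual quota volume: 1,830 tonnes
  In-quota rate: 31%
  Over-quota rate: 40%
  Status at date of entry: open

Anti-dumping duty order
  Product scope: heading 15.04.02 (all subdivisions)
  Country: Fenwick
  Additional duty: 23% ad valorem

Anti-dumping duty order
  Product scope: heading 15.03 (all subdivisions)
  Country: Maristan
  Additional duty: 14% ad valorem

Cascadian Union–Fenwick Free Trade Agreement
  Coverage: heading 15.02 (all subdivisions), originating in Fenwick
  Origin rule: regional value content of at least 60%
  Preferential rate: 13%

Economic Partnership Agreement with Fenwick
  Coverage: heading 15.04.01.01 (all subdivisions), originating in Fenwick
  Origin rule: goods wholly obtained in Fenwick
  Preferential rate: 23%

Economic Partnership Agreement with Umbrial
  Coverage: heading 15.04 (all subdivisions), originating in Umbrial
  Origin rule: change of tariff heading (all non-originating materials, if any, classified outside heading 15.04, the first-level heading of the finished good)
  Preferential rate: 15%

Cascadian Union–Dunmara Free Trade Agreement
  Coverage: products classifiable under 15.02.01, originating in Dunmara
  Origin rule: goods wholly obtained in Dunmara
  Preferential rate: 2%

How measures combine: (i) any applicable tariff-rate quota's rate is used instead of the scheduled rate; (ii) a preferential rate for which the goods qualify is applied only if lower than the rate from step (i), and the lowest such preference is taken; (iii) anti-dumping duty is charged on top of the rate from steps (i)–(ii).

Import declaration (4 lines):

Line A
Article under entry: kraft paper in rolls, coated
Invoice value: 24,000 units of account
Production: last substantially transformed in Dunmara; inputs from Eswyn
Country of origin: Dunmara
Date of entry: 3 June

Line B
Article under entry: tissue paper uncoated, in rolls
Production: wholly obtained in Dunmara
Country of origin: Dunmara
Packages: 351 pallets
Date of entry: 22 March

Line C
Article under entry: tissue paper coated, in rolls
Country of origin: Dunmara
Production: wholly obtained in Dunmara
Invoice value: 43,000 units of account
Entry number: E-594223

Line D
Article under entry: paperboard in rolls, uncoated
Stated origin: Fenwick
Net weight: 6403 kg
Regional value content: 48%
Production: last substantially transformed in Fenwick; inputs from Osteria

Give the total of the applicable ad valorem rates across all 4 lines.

Line A: kraft paper → 15.02; coated → 15.02.01; in rolls → 15.02.01.02. Scheduled 4%. Dunmara agreement on 15.02.01: not wholly obtained. → 4%.
Line B: tissue paper → 15.01; uncoated → 15.01.01; in rolls → 15.01.01.02. Scheduled 37%. Dunmara agreement on 15.02.01: 15.01.01.02 not covered. → 37%.
Line C: tissue paper → 15.01; coated → 15.01.02; in rolls → 15.01.02.02. Scheduled 32%. quota on 15.01.02 open → in-quota 31%; Dunmara agreement on 15.02.01: 15.01.02.02 not covered. → 31%.
Line D: paperboard → 15.04; uncoated → 15.04.02; in rolls → 15.04.02.02. Scheduled 25%. Fenwick agreement on 15.02: 15.04.02.02 not covered; Fenwick agreement on 15.04.01.01: 15.04.02.02 not covered; anti-dumping (Fenwick, 15.04.02): +23%; total 25% + 23% = 48%. → 48%.
Sum: 4% + 37% + 31% + 48% = 120%.

120%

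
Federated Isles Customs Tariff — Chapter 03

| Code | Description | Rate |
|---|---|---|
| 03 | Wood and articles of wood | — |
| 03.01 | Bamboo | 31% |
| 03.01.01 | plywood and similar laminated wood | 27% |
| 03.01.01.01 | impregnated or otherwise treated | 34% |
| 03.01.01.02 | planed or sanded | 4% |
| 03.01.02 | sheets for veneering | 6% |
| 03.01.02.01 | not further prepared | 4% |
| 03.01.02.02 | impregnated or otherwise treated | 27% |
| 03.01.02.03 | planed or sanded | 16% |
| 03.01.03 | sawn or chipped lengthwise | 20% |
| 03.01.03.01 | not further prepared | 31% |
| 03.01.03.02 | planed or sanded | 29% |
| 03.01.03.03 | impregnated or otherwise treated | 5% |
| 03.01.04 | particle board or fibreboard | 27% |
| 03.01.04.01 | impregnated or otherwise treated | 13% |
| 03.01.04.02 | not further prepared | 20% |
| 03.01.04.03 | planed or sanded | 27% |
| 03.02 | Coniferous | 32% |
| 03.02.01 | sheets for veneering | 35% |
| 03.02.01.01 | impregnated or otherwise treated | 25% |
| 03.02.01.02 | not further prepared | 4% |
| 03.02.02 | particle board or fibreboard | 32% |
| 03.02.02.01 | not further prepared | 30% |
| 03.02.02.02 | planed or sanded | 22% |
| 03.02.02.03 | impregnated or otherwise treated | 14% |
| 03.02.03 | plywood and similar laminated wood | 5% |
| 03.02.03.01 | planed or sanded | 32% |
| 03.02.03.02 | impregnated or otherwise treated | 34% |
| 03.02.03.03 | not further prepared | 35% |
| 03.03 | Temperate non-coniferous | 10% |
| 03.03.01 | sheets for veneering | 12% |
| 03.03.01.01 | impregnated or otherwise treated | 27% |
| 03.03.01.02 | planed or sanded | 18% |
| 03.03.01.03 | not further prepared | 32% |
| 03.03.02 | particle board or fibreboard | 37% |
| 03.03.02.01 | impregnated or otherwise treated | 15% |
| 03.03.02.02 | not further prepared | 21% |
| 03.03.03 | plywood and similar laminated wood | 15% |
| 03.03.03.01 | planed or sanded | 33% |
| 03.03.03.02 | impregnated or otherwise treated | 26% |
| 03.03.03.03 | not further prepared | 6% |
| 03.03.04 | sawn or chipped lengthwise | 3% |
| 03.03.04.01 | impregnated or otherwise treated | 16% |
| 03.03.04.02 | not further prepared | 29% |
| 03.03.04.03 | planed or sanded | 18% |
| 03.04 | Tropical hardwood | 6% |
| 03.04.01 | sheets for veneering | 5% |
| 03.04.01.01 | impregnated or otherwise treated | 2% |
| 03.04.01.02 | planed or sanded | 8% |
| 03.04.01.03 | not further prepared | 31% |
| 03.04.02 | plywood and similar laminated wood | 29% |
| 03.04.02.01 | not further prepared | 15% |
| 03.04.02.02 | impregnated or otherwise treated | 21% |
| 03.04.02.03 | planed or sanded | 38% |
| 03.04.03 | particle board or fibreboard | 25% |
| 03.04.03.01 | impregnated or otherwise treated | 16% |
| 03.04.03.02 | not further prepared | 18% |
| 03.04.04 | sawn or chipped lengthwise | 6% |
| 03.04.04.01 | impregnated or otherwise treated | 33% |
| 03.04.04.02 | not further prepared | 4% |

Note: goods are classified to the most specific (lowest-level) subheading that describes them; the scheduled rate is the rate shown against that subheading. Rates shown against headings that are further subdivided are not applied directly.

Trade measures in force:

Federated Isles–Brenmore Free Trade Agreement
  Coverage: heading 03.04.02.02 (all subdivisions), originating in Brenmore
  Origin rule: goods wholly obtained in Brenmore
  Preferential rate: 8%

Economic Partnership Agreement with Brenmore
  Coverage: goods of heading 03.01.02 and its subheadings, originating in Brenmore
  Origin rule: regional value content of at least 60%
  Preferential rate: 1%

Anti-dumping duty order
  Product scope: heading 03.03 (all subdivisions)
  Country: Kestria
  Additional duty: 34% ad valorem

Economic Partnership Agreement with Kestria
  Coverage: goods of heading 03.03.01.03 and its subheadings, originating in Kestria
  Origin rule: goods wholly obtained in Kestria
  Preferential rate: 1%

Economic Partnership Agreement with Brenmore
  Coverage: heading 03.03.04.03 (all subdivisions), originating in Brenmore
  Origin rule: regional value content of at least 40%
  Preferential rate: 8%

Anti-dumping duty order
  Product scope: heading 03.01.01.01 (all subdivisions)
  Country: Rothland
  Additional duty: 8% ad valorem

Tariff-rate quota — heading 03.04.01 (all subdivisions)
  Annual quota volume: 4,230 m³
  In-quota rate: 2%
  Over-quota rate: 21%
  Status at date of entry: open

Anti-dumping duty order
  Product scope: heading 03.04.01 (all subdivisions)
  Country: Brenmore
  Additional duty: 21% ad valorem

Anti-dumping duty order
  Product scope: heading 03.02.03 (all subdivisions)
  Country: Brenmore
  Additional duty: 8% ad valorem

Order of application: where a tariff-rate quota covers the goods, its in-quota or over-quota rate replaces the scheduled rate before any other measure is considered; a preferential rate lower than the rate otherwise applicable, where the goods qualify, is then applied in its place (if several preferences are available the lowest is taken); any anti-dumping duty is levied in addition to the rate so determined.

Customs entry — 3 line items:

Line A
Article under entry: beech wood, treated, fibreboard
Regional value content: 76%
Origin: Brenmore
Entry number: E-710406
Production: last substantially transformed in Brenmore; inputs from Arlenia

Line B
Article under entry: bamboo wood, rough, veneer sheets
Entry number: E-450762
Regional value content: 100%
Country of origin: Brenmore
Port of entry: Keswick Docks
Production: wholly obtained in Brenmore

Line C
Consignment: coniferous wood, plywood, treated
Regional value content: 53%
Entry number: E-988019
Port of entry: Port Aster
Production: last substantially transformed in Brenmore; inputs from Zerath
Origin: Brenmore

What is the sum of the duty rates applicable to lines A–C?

58%

Line A: beech → 03.03; fibreboard → 03.03.02; treated → 03.03.02.01. Scheduled 15%. Brenmore agreement on 03.04.02.02: 03.03.02.01 not covered; Brenmore agreement on 03.01.02: 03.03.02.01 not covered; Brenmore agreement on 03.03.04.03: 03.03.02.01 not covered. → 15%.
Line B: bamboo → 03.01; veneer sheets → 03.01.02; rough → 03.01.02.01. Scheduled 4%. Brenmore agreement on 03.04.02.02: 03.01.02.01 not covered; Brenmore agreement on 03.01.02: RVC ≥ 60% → 1% available; Brenmore agreement on 03.03.04.03: 03.01.02.01 not covered; preferential 1%. → 1%.
Line C: coniferous → 03.02; plywood → 03.02.03; treated → 03.02.03.02. Scheduled 34%. Brenmore agreement on 03.04.02.02: 03.02.03.02 not covered; Brenmore agreement on 03.01.02: 03.02.03.02 not covered; Brenmore agreement on 03.03.04.03: 03.02.03.02 not covered; anti-dumping (Brenmore, 03.02.03): +8%; total 34% + 8% = 42%. → 42%.
Sum: 15% + 1% + 42% = 58%.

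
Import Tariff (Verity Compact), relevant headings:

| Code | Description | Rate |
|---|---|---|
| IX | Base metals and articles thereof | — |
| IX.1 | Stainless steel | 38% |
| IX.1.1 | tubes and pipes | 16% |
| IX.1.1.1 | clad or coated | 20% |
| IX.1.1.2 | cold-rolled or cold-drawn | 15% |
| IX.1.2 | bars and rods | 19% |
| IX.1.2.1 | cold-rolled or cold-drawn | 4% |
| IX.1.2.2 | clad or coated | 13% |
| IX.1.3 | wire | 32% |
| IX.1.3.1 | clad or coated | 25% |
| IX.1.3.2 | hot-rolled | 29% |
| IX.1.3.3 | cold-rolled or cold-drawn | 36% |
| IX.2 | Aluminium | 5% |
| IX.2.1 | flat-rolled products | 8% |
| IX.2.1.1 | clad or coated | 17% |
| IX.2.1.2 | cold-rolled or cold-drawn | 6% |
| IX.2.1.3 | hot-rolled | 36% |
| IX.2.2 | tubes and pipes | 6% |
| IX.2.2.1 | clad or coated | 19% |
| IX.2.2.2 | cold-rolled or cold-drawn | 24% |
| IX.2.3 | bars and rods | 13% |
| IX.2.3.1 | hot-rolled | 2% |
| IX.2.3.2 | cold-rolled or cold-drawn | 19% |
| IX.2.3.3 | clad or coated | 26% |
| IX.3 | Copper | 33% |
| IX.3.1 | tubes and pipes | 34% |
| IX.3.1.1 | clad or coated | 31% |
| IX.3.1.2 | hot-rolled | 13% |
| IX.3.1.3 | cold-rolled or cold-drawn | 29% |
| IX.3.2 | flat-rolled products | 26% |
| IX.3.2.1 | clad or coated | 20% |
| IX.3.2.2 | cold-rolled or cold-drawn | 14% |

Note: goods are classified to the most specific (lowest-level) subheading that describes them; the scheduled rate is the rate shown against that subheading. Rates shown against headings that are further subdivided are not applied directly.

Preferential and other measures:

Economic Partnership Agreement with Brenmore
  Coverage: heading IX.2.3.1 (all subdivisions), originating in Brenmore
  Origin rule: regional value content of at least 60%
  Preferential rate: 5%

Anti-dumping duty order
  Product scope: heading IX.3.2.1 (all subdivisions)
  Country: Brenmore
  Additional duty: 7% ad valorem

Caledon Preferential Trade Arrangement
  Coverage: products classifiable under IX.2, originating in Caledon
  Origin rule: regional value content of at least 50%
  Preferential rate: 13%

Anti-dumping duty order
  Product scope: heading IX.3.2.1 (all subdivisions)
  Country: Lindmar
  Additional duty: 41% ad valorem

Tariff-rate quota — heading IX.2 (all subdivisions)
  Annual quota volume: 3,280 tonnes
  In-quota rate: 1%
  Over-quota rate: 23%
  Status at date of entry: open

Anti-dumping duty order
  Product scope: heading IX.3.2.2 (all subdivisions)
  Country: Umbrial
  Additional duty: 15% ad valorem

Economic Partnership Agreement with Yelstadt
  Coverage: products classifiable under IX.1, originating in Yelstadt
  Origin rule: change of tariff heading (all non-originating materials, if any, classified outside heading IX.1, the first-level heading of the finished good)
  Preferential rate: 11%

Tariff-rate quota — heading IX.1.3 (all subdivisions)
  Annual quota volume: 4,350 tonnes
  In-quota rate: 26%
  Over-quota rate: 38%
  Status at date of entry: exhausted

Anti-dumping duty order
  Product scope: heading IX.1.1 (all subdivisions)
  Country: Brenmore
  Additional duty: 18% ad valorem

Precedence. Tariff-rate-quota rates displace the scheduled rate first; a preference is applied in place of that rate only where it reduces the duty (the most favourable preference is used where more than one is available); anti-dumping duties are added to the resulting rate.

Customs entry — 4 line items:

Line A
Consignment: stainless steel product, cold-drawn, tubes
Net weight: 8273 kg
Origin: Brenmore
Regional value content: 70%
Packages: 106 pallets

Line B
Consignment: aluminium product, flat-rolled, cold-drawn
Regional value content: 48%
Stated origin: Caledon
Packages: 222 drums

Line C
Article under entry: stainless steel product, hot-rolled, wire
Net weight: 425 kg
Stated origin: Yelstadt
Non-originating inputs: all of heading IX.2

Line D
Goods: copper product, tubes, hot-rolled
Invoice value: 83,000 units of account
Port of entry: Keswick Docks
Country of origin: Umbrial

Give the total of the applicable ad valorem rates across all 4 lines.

Line A: stainless steel → IX.1; tubes → IX.1.1; cold-drawn → IX.1.1.2. Scheduled 15%. Brenmore agreement on IX.2.3.1: IX.1.1.2 not covered; anti-dumping (Brenmore, IX.1.1): +18%; total 15% + 18% = 33%. → 33%.
Line B: aluminium → IX.2; flat-rolled → IX.2.1; cold-drawn → IX.2.1.2. Scheduled 6%. quota on IX.2 open → in-quota 1%; Caledon agreement on IX.2: RVC < 50%. → 1%.
Line C: stainless steel → IX.1; wire → IX.1.3; hot-rolled → IX.1.3.2. Scheduled 29%. quota on IX.1.3 exhausted → over-quota 38%; Yelstadt agreement on IX.1: CTH met → 11% available; preferential 11%. → 11%.
Line D: copper → IX.3; tubes → IX.3.1; hot-rolled → IX.3.1.2. Scheduled 13%. No special measure applies. → 13%.
Sum: 33% + 1% + 11% + 13% = 58%.

58%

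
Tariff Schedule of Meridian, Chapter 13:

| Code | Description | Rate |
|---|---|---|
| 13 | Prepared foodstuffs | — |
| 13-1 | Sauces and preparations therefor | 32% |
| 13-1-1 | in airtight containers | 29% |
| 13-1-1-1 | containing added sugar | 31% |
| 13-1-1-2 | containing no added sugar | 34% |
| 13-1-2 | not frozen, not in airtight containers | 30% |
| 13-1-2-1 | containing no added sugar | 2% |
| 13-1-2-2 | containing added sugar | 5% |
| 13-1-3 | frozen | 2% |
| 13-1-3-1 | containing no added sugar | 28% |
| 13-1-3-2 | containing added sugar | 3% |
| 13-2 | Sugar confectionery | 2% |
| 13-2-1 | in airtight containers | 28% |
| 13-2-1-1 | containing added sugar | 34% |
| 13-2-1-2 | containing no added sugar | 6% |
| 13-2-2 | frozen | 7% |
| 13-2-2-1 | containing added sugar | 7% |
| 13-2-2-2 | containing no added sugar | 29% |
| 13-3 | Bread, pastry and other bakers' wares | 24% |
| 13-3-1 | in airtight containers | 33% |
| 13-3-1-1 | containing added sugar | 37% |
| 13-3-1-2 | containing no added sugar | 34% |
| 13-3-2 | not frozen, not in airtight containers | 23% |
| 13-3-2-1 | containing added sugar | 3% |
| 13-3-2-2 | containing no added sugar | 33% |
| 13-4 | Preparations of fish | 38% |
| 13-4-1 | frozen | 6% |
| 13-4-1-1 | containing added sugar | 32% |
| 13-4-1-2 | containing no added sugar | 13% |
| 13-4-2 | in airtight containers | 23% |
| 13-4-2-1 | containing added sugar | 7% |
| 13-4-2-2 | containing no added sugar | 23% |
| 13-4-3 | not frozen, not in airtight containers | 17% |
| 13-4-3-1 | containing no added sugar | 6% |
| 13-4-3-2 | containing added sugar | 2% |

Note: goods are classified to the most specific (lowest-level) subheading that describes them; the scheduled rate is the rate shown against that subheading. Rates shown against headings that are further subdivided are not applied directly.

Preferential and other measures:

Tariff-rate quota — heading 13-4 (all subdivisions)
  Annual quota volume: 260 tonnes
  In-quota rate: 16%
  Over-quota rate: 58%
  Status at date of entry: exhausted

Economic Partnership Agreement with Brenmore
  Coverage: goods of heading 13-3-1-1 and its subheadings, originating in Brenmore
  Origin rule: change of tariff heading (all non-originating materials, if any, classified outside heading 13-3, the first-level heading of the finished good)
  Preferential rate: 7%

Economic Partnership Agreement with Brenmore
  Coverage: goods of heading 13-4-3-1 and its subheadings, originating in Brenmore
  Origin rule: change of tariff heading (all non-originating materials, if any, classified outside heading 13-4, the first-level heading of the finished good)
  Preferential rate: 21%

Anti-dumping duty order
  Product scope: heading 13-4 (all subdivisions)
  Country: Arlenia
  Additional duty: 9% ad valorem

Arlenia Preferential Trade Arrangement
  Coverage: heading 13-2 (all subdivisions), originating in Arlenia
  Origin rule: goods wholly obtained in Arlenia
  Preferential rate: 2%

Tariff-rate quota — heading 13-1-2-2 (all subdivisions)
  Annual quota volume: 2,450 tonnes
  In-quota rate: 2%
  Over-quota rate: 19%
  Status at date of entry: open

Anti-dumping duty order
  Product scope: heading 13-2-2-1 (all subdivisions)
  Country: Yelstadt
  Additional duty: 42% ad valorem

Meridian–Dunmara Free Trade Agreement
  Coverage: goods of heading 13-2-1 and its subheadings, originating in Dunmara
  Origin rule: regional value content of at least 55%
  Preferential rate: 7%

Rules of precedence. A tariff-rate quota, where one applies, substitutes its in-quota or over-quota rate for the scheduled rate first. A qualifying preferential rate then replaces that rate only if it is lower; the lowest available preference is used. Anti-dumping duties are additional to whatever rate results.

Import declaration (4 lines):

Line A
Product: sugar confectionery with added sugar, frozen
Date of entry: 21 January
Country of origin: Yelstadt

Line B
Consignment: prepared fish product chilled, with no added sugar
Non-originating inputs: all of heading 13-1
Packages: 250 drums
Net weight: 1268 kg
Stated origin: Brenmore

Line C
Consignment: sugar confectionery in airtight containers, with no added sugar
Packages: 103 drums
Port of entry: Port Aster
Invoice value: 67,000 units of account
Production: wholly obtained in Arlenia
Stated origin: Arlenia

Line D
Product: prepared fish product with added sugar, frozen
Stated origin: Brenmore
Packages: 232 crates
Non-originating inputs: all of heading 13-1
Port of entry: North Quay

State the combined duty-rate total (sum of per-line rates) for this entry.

130%

Line A: sugar confectionery → 13-2; frozen → 13-2-2; with added sugar → 13-2-2-1. Scheduled 7%. anti-dumping (Yelstadt, 13-2-2-1): +42%; total 7% + 42% = 49%. → 49%.
Line B: prepared fish product → 13-4; chilled → 13-4-3; with no added sugar → 13-4-3-1. Scheduled 6%. quota on 13-4 exhausted → over-quota 58%; Brenmore agreement on 13-3-1-1: 13-4-3-1 not covered; Brenmore agreement on 13-4-3-1: CTH met → 21% available; preferential 21%. → 21%.
Line C: sugar confectionery → 13-2; in airtight containers → 13-2-1; with no added sugar → 13-2-1-2. Scheduled 6%. Arlenia agreement on 13-2: wholly obtained → 2% available; preferential 2%. → 2%.
Line D: prepared fish product → 13-4; frozen → 13-4-1; with added sugar → 13-4-1-1. Scheduled 32%. quota on 13-4 exhausted → over-quota 58%; Brenmore agreement on 13-3-1-1: 13-4-1-1 not covered; Brenmore agreement on 13-4-3-1: 13-4-1-1 not covered. → 58%.
Sum: 49% + 21% + 2% + 58% = 130%.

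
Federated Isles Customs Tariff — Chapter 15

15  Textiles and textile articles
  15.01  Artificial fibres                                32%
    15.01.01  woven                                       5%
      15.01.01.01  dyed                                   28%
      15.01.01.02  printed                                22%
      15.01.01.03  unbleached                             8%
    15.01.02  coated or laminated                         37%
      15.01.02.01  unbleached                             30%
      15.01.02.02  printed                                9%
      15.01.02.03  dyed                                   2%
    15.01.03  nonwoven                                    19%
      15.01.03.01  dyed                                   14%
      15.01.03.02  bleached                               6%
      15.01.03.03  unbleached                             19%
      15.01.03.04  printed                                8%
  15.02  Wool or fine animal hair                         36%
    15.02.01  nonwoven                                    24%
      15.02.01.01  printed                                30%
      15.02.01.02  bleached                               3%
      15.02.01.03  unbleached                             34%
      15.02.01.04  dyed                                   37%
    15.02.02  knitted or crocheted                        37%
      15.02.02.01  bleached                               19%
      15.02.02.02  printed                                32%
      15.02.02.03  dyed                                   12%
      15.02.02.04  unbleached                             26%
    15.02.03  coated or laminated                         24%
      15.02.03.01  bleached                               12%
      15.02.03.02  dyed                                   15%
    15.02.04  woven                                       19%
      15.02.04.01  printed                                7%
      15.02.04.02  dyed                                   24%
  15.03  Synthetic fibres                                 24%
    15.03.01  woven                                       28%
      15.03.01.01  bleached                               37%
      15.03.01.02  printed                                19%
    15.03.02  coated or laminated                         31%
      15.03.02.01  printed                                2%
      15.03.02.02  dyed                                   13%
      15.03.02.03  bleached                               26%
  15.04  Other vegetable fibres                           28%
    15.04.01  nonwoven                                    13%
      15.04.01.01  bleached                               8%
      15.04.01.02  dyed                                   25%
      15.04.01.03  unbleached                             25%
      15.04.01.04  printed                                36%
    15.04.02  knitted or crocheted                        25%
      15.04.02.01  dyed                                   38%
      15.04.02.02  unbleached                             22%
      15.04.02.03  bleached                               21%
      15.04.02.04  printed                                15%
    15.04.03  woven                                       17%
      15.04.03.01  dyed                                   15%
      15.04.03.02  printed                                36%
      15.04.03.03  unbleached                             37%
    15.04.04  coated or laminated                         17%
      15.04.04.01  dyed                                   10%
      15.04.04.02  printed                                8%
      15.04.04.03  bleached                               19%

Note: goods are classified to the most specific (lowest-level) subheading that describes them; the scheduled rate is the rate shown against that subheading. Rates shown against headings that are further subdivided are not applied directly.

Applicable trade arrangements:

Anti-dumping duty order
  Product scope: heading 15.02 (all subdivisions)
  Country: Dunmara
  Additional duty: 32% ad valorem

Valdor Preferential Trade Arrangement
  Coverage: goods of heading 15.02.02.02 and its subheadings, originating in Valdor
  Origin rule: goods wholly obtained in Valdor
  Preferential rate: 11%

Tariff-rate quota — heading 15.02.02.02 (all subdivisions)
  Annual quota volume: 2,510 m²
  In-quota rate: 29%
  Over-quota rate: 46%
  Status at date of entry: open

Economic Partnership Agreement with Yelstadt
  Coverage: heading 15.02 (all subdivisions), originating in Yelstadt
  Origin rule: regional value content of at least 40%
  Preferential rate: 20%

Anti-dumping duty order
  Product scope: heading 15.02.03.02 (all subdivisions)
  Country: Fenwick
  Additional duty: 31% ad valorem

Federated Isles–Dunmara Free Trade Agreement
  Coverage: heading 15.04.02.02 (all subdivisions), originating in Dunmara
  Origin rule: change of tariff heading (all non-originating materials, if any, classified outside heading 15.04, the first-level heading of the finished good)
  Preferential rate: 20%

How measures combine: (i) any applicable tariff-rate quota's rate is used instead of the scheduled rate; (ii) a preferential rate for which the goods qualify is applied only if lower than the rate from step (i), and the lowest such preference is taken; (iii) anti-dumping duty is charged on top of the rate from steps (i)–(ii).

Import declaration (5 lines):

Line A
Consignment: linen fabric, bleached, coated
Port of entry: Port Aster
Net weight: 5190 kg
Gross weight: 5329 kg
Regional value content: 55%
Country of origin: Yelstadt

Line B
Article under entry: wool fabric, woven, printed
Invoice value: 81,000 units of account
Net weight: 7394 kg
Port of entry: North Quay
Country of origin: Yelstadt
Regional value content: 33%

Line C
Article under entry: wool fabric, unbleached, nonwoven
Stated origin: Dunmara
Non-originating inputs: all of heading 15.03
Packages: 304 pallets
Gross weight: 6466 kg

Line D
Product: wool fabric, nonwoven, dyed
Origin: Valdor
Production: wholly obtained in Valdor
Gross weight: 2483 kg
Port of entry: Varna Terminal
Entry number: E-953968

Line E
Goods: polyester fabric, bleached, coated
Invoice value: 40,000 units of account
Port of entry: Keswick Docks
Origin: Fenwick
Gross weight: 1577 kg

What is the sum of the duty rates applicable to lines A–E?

155%

Line A: linen → 15.04; coated → 15.04.04; bleached → 15.04.04.03. Scheduled 19%. Yelstadt agreement on 15.02: 15.04.04.03 not covered. → 19%.
Line B: wool → 15.02; woven → 15.02.04; printed → 15.02.04.01. Scheduled 7%. Yelstadt agreement on 15.02: RVC < 40%. → 7%.
Line C: wool → 15.02; nonwoven → 15.02.01; unbleached → 15.02.01.03. Scheduled 34%. Dunmara agreement on 15.04.02.02: 15.02.01.03 not covered; anti-dumping (Dunmara, 15.02): +32%; total 34% + 32% = 66%. → 66%.
Line D: wool → 15.02; nonwoven → 15.02.01; dyed → 15.02.01.04. Scheduled 37%. Valdor agreement on 15.02.02.02: 15.02.01.04 not covered. → 37%.
Line E: polyester → 15.03; coated → 15.03.02; bleached → 15.03.02.03. Scheduled 26%. No special measure applies. → 26%.
Sum: 19% + 7% + 66% + 37% + 26% = 155%.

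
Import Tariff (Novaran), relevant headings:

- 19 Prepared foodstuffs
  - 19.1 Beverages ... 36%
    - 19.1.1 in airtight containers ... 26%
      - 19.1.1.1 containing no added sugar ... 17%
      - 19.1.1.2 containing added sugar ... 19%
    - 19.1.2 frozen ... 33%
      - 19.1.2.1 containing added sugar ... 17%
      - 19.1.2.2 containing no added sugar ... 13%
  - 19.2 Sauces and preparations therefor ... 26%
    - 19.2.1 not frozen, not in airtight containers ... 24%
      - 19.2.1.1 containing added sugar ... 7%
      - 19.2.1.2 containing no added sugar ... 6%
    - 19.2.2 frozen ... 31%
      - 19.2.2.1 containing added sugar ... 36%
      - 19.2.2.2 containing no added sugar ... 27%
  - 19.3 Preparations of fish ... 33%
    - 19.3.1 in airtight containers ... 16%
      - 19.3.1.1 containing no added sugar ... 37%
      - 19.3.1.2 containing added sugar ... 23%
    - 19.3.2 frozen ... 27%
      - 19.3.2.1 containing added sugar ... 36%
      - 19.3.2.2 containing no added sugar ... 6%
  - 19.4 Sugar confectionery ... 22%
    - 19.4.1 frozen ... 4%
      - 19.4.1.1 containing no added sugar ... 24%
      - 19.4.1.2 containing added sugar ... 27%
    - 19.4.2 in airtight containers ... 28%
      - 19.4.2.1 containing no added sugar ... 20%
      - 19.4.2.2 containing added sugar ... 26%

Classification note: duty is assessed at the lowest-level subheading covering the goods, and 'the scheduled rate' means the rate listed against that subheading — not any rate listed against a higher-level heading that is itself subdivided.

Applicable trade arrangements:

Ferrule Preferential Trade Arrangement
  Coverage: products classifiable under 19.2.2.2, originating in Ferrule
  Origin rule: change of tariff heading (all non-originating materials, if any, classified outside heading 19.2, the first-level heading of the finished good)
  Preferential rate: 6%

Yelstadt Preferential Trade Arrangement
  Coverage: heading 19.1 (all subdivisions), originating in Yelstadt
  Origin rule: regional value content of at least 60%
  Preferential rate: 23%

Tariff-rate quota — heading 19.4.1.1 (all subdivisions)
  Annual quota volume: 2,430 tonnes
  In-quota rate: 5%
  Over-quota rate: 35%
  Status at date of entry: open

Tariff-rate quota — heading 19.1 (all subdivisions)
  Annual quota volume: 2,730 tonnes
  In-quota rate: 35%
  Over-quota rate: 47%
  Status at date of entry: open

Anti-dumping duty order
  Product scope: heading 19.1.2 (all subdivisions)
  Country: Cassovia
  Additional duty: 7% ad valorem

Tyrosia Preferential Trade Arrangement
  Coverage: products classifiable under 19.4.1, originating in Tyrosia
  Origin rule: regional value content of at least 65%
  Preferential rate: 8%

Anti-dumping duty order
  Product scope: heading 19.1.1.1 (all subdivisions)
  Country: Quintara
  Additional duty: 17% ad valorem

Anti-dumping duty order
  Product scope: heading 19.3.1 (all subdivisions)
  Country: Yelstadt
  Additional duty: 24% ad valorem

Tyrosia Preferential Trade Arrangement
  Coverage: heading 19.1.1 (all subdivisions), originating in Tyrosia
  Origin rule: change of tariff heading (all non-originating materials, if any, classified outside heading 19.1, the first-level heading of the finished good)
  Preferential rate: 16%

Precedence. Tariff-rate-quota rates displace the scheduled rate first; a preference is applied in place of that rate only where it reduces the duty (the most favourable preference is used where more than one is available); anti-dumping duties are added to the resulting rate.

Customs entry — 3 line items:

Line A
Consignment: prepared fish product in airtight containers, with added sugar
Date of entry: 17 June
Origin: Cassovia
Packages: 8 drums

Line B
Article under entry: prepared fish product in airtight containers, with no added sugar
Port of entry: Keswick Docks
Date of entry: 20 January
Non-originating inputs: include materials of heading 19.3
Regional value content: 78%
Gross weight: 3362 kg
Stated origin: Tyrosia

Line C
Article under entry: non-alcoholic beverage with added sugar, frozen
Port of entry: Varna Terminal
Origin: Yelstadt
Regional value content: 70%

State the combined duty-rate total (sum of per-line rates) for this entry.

83%

Line A: prepared fish product → 19.3; in airtight containers → 19.3.1; with added sugar → 19.3.1.2. Scheduled 23%. No special measure applies. → 23%.
Line B: prepared fish product → 19.3; in airtight containers → 19.3.1; with no added sugar → 19.3.1.1. Scheduled 37%. Tyrosia agreement on 19.4.1: 19.3.1.1 not covered; Tyrosia agreement on 19.1.1: 19.3.1.1 not covered. → 37%.
Line C: non-alcoholic beverage → 19.1; frozen → 19.1.2; with added sugar → 19.1.2.1. Scheduled 17%. quota on 19.1 open → in-quota 35%; Yelstadt agreement on 19.1: RVC ≥ 60% → 23% available; preferential 23%. → 23%.
Sum: 23% + 37% + 23% = 83%.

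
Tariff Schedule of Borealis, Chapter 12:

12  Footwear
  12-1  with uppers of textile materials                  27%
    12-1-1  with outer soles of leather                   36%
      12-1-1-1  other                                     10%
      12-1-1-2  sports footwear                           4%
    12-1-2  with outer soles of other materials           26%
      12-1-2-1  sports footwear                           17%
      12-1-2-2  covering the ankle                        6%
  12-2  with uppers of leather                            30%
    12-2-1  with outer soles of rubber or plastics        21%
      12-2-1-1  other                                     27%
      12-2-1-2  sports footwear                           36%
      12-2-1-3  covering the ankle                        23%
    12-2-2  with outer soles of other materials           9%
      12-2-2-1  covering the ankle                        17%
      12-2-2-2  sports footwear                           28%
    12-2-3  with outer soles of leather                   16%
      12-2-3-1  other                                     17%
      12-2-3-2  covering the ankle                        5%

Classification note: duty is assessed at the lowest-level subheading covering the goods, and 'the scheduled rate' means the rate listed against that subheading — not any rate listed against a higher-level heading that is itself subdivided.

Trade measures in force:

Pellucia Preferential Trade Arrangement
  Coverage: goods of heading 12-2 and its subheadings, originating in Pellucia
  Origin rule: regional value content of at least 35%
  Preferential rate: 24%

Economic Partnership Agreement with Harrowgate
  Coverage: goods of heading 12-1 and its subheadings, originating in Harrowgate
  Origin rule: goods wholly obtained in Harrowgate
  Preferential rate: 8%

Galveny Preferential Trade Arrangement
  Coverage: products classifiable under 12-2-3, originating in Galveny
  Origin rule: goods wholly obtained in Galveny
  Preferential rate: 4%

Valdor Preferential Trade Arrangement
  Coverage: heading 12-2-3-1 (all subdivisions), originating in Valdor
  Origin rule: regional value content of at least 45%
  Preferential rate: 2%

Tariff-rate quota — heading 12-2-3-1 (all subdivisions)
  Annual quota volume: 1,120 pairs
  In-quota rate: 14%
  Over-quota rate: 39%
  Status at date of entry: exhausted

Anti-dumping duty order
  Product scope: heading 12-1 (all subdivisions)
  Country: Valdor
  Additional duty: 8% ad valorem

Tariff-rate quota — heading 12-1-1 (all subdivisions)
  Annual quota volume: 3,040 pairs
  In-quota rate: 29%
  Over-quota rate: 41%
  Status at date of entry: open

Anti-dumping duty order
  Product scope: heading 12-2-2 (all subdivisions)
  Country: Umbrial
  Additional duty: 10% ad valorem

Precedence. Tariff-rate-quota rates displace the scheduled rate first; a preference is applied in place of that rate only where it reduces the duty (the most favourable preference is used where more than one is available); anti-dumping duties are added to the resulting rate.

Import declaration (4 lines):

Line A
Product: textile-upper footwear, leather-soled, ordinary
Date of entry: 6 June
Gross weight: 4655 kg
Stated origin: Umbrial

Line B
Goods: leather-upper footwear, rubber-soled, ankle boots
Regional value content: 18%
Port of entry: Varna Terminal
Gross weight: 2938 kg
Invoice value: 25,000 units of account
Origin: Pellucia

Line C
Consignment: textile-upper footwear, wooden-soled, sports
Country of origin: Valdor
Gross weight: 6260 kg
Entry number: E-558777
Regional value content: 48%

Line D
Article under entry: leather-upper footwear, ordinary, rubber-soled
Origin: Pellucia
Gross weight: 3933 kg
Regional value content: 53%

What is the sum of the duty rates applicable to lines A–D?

101%

Line A: textile-upper → 12-1; leather-soled → 12-1-1; ordinary → 12-1-1-1. Scheduled 10%. quota on 12-1-1 open → in-quota 29%. → 29%.
Line B: leather-upper → 12-2; rubber-soled → 12-2-1; ankle boots → 12-2-1-3. Scheduled 23%. Pellucia agreement on 12-2: RVC < 35%. → 23%.
Line C: textile-upper → 12-1; wooden-soled → 12-1-2; sports → 12-1-2-1. Scheduled 17%. Valdor agreement on 12-2-3-1: 12-1-2-1 not covered; anti-dumping (Valdor, 12-1): +8%; total 17% + 8% = 25%. → 25%.
Line D: leather-upper → 12-2; rubber-soled → 12-2-1; ordinary → 12-2-1-1. Scheduled 27%. Pellucia agreement on 12-2: RVC ≥ 35% → 24% available; preferential 24%. → 24%.
Sum: 29% + 23% + 25% + 24% = 101%.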